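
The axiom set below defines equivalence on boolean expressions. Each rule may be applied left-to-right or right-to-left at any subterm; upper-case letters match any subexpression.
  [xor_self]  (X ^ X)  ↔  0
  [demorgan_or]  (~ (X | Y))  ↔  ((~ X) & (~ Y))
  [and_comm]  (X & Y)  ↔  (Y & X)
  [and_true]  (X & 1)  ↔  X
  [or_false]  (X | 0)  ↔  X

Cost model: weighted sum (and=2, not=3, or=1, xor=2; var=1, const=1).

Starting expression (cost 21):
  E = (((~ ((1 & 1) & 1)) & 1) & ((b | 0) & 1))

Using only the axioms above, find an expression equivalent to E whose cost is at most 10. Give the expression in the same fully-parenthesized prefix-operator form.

step 1: and_true (→) rewrites ((~ ((1 & 1) & 1)) & 1) into (~ ((1 & 1) & 1)), now ((~ ((1 & 1) & 1)) & ((b | 0) & 1))
step 2: or_false (→) rewrites (b | 0) into b, now ((~ ((1 & 1) & 1)) & (b & 1))
step 3: and_true (→) rewrites (1 & 1) into 1, now ((~ (1 & 1)) & (b & 1))
step 4: and_true (→) rewrites (1 & 1) into 1, reaching cost 10 (bound 10)

((~ 1) & (b & 1))   [cost 10]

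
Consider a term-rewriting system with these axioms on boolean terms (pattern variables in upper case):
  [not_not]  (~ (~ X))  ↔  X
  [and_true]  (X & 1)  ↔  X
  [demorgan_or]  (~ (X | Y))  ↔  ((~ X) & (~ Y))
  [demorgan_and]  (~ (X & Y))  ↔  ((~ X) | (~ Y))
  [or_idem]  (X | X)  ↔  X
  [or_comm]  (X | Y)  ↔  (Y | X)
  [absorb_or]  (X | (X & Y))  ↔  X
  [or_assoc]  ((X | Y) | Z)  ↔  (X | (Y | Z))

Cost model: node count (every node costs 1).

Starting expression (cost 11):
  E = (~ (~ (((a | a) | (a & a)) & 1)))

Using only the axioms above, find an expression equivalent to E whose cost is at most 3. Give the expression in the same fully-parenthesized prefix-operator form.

1. [or_idem →] (a | a)  →  a;  E = (~ (~ ((a | (a & a)) & 1)))
2. [not_not →] (~ (~ ((a | (a & a)) & 1)))  →  ((a | (a & a)) & 1)
3. [absorb_or →] (a | (a & a))  →  a;  cost 3 ≤ 3, done

(a & 1)   [cost 3]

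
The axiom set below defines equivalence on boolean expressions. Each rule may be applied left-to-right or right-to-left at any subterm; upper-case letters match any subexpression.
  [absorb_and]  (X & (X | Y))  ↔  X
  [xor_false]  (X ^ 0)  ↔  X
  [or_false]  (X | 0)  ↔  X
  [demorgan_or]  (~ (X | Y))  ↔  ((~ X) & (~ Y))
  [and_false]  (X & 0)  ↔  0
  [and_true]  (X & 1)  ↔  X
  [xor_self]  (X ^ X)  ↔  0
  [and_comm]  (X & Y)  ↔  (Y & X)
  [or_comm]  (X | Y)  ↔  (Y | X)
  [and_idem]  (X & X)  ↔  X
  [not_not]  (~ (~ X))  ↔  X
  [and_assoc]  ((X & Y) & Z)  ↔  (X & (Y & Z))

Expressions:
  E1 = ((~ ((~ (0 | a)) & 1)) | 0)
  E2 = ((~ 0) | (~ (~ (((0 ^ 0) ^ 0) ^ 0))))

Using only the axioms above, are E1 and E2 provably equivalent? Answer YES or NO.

NO

Every axiom is a valid identity, so a rewrite proof would force E1 and E2 to agree under every assignment.
At a=0: E1 = 0 but E2 = 1; they differ, so no derivation exists.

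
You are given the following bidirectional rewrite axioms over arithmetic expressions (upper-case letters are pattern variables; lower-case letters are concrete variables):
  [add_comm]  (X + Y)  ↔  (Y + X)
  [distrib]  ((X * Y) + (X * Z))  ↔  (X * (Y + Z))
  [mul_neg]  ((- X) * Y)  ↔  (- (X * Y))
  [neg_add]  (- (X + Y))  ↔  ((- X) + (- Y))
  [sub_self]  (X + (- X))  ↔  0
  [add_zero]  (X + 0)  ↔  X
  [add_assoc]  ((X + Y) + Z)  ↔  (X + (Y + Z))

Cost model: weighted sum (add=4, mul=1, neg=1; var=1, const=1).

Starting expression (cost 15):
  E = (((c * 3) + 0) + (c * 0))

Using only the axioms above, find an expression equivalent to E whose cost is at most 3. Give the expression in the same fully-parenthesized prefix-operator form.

1. [add_zero →] ((c * 3) + 0)  →  (c * 3);  E = ((c * 3) + (c * 0))
2. [distrib →] ((c * 3) + (c * 0))  →  (c * (3 + 0))
3. [add_zero →] (3 + 0)  →  3;  cost 3 ≤ 3, done

(c * 3)   [cost 3]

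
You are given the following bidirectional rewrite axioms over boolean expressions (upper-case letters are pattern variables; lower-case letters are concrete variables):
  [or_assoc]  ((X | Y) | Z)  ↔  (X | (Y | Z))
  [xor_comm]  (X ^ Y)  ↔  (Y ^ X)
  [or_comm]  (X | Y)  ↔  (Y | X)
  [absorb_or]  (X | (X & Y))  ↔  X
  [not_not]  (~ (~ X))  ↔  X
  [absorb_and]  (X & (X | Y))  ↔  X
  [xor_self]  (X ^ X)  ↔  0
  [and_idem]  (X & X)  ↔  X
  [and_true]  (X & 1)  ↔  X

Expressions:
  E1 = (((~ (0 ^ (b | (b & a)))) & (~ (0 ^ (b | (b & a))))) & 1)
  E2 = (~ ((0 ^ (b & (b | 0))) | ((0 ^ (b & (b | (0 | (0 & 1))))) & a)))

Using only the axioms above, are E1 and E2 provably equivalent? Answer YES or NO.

1. [and_true →] (((~ (0 ^ (b | (b & a)))) & (~ (0 ^ (b | (b & a))))) & 1)  →  ((~ (0 ^ (b | (b & a)))) & (~ (0 ^ (b | (b & a)))))
2. [and_idem →] ((~ (0 ^ (b | (b & a)))) & (~ (0 ^ (b | (b & a)))))  →  (~ (0 ^ (b | (b & a))))
3. [absorb_or →] (b | (b & a))  →  b;  E1 = (~ (0 ^ b))
4. [absorb_and ←] b  →  (b & (b | 0));  E1 = (~ (0 ^ (b & (b | 0))))
5. [absorb_or ←] (0 ^ (b & (b | 0)))  →  ((0 ^ (b & (b | 0))) | ((0 ^ (b & (b | 0))) & a));  E1 = (~ ((0 ^ (b & (b | 0))) | ((0 ^ (b & (b | 0))) & a)))
6. [absorb_or ←] 0  →  (0 | (0 & 1));  this is E2

YES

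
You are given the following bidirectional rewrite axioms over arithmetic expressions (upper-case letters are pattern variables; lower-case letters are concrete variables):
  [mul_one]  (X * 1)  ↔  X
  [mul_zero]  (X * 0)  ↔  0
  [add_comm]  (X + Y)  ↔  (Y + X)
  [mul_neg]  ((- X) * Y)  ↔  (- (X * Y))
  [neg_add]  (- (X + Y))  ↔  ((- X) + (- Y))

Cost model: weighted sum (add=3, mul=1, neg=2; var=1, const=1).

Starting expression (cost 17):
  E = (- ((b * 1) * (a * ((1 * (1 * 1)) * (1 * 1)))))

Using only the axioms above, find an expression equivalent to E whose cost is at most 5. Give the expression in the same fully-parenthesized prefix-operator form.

(- (b * a))   [cost 5]

1. [mul_one →] (1 * 1)  →  1;  E = (- ((b * 1) * (a * ((1 * 1) * (1 * 1)))))
2. [mul_one →] (1 * 1)  →  1;  E = (- ((b * 1) * (a * ((1 * 1) * 1))))
3. [mul_one →] (1 * 1)  →  1;  E = (- ((b * 1) * (a * (1 * 1))))
4. [mul_one →] (1 * 1)  →  1;  E = (- ((b * 1) * (a * 1)))
5. [mul_one →] (a * 1)  →  a;  E = (- ((b * 1) * a))
6. [mul_one →] (b * 1)  →  b;  cost 5 ≤ 5, done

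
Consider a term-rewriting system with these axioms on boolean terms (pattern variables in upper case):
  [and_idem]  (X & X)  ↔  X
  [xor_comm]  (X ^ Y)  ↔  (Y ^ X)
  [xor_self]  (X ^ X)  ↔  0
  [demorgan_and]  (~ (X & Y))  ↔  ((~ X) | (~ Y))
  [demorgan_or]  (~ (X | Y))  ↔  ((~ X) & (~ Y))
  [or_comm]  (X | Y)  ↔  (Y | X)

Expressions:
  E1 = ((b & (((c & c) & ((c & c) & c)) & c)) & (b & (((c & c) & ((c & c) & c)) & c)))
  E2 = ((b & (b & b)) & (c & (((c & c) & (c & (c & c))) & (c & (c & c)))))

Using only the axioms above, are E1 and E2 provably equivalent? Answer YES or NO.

YES

(1) ((b & (((c & c) & ((c & c) & c)) & c)) & (b & (((c & c) & ((c & c) & c)) & c)))  =[and_idem →]=  (b & (((c & c) & ((c & c) & c)) & c))
(2) (c & c)  =[and_idem →]=  c    ⊢ (b & (((c & c) & (c & c)) & c))
(3) (c & c)  =[and_idem →]=  c    ⊢ (b & (((c & c) & c) & c))
(4) (c & c)  =[and_idem →]=  c    ⊢ (b & ((c & c) & c))
(5) (c & c)  =[and_idem →]=  c    ⊢ (b & (c & c))
(6) b  =[and_idem ←]=  (b & b)    ⊢ ((b & b) & (c & c))
(7) c  =[and_idem ←]=  (c & c)    ⊢ ((b & b) & (c & (c & c)))
(8) c  =[and_idem ←]=  (c & c)    ⊢ ((b & b) & (c & (c & (c & c))))
(9) c  =[and_idem ←]=  (c & c)    ⊢ ((b & b) & (c & ((c & c) & (c & c))))
(10) b  =[and_idem ←]=  (b & b)    ⊢ ((b & (b & b)) & (c & ((c & c) & (c & c))))
(11) c  =[and_idem ←]=  (c & c)    ⊢ ((b & (b & b)) & (c & ((c & c) & (c & (c & c)))))
(12) (c & c)  =[and_idem ←]=  ((c & c) & (c & c))    ⊢ ((b & (b & b)) & (c & (((c & c) & (c & c)) & (c & (c & c)))))
(13) c  =[and_idem ←]=  (c & c)    ⊢ E2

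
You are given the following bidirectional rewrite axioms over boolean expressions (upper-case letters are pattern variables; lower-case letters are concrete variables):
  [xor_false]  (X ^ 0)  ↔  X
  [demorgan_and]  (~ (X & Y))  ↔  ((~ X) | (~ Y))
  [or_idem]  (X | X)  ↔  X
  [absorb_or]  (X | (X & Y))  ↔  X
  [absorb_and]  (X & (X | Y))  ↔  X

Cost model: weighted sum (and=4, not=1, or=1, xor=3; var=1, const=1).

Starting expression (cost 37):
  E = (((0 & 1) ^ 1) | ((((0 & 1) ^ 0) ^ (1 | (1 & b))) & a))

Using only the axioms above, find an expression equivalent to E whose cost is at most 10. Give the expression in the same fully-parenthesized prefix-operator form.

(1) (1 | (1 & b))  =[absorb_or →]=  1    ⊢ (((0 & 1) ^ 1) | ((((0 & 1) ^ 0) ^ 1) & a))
(2) ((0 & 1) ^ 0)  =[xor_false →]=  (0 & 1)    ⊢ (((0 & 1) ^ 1) | (((0 & 1) ^ 1) & a))
(3) (((0 & 1) ^ 1) | (((0 & 1) ^ 1) & a))  =[absorb_or →]=  ((0 & 1) ^ 1)    ⊢ cost 10, within 10

((0 & 1) ^ 1)   [cost 10]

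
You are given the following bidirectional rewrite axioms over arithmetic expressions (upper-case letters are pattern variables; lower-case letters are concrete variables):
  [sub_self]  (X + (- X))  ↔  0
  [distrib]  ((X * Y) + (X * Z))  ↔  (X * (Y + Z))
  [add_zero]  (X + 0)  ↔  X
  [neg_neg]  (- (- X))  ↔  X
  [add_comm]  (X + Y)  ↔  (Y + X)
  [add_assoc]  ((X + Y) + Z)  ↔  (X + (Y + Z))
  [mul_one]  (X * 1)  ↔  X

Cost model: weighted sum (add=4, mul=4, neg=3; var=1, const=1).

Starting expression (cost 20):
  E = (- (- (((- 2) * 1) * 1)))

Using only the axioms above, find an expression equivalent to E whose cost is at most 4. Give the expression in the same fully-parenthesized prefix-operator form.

(1) (((- 2) * 1) * 1)  =[mul_one →]=  ((- 2) * 1)    ⊢ (- (- ((- 2) * 1)))
(2) ((- 2) * 1)  =[mul_one →]=  (- 2)    ⊢ (- (- (- 2)))
(3) (- (- 2))  =[neg_neg →]=  2    ⊢ cost 4, within 4

(- 2)   [cost 4]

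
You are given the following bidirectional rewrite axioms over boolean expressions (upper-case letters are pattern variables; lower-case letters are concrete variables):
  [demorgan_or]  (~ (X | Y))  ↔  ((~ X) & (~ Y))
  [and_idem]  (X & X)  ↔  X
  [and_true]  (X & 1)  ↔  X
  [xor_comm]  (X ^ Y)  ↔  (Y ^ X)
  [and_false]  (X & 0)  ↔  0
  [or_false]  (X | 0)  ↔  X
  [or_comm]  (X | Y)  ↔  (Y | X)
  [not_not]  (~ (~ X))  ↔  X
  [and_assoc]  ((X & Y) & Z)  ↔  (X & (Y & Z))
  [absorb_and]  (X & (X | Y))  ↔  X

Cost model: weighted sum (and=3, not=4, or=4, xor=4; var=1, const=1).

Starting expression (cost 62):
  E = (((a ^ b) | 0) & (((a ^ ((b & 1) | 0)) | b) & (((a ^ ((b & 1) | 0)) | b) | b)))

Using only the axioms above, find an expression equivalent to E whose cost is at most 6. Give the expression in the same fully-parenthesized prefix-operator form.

(a ^ b)   [cost 6]

(1) (((a ^ ((b & 1) | 0)) | b) & (((a ^ ((b & 1) | 0)) | b) | b))  =[absorb_and →]=  ((a ^ ((b & 1) | 0)) | b)    ⊢ (((a ^ b) | 0) & ((a ^ ((b & 1) | 0)) | b))
(2) ((a ^ b) | 0)  =[or_false →]=  (a ^ b)    ⊢ ((a ^ b) & ((a ^ ((b & 1) | 0)) | b))
(3) (b & 1)  =[and_true →]=  b    ⊢ ((a ^ b) & ((a ^ (b | 0)) | b))
(4) (b | 0)  =[or_false →]=  b    ⊢ ((a ^ b) & ((a ^ b) | b))
(5) ((a ^ b) & ((a ^ b) | b))  =[absorb_and →]=  (a ^ b)    ⊢ cost 6, within 6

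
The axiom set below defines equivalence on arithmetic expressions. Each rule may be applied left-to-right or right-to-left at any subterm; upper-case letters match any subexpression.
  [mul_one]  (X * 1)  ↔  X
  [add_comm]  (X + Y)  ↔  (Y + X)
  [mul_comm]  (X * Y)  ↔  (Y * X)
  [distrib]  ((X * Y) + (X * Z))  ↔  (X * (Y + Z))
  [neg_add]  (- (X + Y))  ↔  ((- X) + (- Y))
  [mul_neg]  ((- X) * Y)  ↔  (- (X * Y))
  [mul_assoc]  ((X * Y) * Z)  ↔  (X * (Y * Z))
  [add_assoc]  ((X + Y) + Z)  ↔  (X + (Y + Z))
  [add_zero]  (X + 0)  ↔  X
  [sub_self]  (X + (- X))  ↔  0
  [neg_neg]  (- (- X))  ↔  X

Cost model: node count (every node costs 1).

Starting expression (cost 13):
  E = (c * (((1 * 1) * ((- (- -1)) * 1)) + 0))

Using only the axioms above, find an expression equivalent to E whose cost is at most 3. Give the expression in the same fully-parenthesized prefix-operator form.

step 1: neg_neg (→) rewrites (- (- -1)) into -1, now (c * (((1 * 1) * (-1 * 1)) + 0))
step 2: mul_one (→) rewrites (1 * 1) into 1, now (c * ((1 * (-1 * 1)) + 0))
step 3: mul_comm (→) rewrites (1 * (-1 * 1)) into ((-1 * 1) * 1), now (c * (((-1 * 1) * 1) + 0))
step 4: add_zero (→) rewrites (((-1 * 1) * 1) + 0) into ((-1 * 1) * 1), now (c * ((-1 * 1) * 1))
step 5: mul_one (→) rewrites (-1 * 1) into -1, now (c * (-1 * 1))
step 6: mul_one (→) rewrites (-1 * 1) into -1, reaching cost 3 (bound 3)

(c * -1)   [cost 3]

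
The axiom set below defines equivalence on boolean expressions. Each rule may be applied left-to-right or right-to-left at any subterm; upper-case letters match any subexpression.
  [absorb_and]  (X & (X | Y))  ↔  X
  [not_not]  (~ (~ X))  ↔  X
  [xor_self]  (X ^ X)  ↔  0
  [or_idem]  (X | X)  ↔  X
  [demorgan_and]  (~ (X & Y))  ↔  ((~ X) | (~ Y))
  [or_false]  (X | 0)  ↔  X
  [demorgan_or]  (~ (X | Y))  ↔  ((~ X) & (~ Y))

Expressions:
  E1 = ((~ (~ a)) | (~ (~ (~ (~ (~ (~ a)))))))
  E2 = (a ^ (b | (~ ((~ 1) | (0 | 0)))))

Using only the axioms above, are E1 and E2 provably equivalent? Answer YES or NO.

Every axiom is a valid identity, so a rewrite proof would force E1 and E2 to agree under every assignment.
At a=0, b=0: E1 = 0 but E2 = 1; they differ, so no derivation exists.

NO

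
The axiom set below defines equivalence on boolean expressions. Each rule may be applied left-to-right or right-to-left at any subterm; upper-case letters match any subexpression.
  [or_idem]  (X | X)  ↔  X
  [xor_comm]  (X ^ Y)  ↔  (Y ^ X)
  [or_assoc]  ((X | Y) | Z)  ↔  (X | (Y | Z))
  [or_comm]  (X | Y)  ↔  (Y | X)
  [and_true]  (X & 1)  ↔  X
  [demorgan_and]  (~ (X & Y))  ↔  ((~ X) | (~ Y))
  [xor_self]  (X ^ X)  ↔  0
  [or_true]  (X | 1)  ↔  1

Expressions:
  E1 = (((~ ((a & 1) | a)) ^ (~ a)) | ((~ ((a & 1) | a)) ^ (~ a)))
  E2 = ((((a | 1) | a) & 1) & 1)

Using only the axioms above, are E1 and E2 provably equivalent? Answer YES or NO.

Every axiom is a valid identity, so a rewrite proof would force E1 and E2 to agree under every assignment.
At a=0: E1 = 0 but E2 = 1; they differ, so no derivation exists.

NO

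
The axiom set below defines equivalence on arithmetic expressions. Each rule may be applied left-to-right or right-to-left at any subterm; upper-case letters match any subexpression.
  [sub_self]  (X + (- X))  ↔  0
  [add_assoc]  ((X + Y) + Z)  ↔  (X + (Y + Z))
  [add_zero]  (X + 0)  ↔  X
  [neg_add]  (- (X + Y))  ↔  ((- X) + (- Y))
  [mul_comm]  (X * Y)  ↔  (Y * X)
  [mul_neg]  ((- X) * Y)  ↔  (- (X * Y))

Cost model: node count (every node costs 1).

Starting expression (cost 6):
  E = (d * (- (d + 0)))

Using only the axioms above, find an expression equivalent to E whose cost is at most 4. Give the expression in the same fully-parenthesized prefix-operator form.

(d * (- d))   [cost 4]

step 1: add_zero (→) rewrites (d + 0) into d, reaching cost 4 (bound 4)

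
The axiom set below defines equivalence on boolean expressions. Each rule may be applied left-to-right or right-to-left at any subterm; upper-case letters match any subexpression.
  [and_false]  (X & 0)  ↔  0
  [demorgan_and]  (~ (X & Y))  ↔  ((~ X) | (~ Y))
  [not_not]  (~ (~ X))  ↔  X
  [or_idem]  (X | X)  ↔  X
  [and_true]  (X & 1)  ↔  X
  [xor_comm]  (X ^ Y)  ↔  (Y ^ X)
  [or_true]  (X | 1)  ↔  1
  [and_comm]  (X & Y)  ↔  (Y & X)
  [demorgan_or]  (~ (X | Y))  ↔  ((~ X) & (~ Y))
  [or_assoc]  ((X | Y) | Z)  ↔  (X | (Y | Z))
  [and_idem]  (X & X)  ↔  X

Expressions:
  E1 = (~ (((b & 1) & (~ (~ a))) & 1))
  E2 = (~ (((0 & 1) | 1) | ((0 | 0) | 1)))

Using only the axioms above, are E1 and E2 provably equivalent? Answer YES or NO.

NO

Every axiom is a valid identity, so a rewrite proof would force E1 and E2 to agree under every assignment.
At a=0, b=0: E1 = 1 but E2 = 0; they differ, so no derivation exists.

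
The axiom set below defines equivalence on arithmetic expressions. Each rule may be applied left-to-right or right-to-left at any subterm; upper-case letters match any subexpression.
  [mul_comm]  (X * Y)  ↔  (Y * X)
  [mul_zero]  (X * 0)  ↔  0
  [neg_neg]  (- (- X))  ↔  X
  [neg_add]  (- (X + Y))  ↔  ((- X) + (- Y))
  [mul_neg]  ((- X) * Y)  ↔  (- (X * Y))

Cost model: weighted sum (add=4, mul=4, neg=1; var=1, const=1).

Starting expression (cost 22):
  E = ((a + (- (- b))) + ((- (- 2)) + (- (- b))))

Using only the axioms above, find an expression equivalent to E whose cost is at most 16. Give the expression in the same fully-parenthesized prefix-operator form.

step 1: neg_neg (→) rewrites (- (- 2)) into 2, now ((a + (- (- b))) + (2 + (- (- b))))
step 2: neg_neg (→) rewrites (- (- b)) into b, now ((a + b) + (2 + (- (- b))))
step 3: neg_neg (→) rewrites (- (- b)) into b, reaching cost 16 (bound 16)

((a + b) + (2 + b))   [cost 16]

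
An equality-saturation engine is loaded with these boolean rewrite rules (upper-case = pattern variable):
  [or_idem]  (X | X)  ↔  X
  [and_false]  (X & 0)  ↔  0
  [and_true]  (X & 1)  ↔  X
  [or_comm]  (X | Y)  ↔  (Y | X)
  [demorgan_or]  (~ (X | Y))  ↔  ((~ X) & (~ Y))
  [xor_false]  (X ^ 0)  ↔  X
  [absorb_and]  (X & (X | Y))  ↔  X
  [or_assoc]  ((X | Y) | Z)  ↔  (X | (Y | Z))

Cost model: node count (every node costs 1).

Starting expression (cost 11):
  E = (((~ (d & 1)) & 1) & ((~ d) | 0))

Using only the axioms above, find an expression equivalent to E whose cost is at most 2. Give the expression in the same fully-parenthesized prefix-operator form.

(~ d)   [cost 2]

(1) (d & 1)  =[and_true →]=  d    ⊢ (((~ d) & 1) & ((~ d) | 0))
(2) ((~ d) & 1)  =[and_true →]=  (~ d)    ⊢ ((~ d) & ((~ d) | 0))
(3) ((~ d) & ((~ d) | 0))  =[absorb_and →]=  (~ d)    ⊢ cost 2, within 2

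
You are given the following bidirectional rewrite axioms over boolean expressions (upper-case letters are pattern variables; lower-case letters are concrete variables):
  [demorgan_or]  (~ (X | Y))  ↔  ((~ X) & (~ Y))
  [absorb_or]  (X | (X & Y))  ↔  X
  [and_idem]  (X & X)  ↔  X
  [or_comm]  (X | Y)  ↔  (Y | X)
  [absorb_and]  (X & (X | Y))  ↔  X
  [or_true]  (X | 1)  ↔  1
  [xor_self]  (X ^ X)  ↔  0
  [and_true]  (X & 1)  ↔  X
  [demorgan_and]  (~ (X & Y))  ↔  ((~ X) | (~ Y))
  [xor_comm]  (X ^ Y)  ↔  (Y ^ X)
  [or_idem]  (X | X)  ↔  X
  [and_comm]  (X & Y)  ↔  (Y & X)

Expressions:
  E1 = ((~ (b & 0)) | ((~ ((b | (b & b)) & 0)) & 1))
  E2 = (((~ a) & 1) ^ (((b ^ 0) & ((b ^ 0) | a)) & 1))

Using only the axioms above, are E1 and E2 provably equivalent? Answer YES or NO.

All listed rules preserve value, hence provable equivalence implies equal values everywhere; look for a separating assignment.
a=0, b=1 gives E1 ↦ 1, E2 ↦ 0; values differ ⇒ not provably equivalent.

NO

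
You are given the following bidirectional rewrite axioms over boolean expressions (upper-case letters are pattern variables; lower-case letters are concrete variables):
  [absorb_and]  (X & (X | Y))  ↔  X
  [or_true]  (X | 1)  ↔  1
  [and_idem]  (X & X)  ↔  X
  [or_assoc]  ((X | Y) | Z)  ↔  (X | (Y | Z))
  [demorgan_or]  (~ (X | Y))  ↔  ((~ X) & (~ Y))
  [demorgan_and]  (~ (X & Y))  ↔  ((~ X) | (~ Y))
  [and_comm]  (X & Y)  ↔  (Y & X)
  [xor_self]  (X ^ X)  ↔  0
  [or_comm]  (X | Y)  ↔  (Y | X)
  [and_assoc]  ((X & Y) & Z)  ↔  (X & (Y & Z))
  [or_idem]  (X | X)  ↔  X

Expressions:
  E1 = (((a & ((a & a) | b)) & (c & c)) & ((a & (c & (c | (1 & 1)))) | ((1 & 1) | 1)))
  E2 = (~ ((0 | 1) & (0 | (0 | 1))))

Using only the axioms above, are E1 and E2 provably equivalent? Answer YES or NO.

NO

The axioms are sound identities: if E1 ↔* E2 then E1 and E2 evaluate identically under any assignment.
Under a=1, b=0, c=1: E1 evaluates to 1, E2 to 0. Distinct ⇒ no rewrite sequence connects them.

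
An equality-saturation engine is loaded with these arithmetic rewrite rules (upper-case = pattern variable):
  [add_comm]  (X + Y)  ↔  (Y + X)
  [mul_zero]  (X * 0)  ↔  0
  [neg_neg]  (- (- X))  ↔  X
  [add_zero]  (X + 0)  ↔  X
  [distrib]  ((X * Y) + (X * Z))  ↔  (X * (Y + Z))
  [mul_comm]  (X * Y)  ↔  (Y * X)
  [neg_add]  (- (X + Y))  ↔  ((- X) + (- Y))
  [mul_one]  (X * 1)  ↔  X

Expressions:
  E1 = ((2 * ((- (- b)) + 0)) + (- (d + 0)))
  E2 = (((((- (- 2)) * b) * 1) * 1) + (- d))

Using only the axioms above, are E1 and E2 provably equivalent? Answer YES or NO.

YES

step 1: add_zero (→) rewrites (d + 0) into d, now ((2 * ((- (- b)) + 0)) + (- d))
step 2: neg_neg (→) rewrites (- (- b)) into b, now ((2 * (b + 0)) + (- d))
step 3: add_zero (→) rewrites (b + 0) into b, now ((2 * b) + (- d))
step 4: mul_one (←) rewrites (2 * b) into ((2 * b) * 1), now (((2 * b) * 1) + (- d))
step 5: mul_one (←) rewrites (2 * b) into ((2 * b) * 1), now ((((2 * b) * 1) * 1) + (- d))
step 6: neg_neg (←) rewrites 2 into (- (- 2)), which is E2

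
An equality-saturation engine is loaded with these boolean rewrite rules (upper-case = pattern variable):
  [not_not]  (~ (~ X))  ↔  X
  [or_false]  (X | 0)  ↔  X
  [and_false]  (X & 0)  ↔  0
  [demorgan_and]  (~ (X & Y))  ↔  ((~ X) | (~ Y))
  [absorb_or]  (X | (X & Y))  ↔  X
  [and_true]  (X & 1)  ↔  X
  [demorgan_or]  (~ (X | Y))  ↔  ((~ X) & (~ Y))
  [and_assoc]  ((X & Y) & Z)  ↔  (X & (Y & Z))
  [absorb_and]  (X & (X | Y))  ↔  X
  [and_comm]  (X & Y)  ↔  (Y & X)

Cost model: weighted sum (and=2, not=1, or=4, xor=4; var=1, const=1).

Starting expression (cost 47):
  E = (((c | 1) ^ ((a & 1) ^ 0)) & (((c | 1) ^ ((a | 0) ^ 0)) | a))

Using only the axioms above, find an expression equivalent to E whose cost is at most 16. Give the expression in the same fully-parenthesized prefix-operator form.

((c | 1) ^ (a ^ 0))   [cost 16]

1. [or_false →] (a | 0)  →  a;  E = (((c | 1) ^ ((a & 1) ^ 0)) & (((c | 1) ^ (a ^ 0)) | a))
2. [and_true →] (a & 1)  →  a;  E = (((c | 1) ^ (a ^ 0)) & (((c | 1) ^ (a ^ 0)) | a))
3. [absorb_and →] (((c | 1) ^ (a ^ 0)) & (((c | 1) ^ (a ^ 0)) | a))  →  ((c | 1) ^ (a ^ 0));  cost 16 ≤ 16, done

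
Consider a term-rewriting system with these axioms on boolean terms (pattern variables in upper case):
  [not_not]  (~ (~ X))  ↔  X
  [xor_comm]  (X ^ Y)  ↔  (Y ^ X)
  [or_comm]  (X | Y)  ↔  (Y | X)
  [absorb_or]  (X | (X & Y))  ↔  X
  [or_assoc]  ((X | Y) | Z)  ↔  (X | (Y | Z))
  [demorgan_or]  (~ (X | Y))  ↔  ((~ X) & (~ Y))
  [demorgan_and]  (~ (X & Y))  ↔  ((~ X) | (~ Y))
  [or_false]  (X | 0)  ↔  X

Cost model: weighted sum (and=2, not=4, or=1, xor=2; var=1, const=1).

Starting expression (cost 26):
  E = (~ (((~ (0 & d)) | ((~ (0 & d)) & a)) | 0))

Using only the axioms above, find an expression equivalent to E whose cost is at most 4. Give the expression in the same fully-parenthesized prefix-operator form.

step 1: or_false (→) rewrites (((~ (0 & d)) | ((~ (0 & d)) & a)) | 0) into ((~ (0 & d)) | ((~ (0 & d)) & a)), now (~ ((~ (0 & d)) | ((~ (0 & d)) & a)))
step 2: absorb_or (→) rewrites ((~ (0 & d)) | ((~ (0 & d)) & a)) into (~ (0 & d)), now (~ (~ (0 & d)))
step 3: not_not (→) rewrites (~ (~ (0 & d))) into (0 & d), reaching cost 4 (bound 4)

(0 & d)   [cost 4]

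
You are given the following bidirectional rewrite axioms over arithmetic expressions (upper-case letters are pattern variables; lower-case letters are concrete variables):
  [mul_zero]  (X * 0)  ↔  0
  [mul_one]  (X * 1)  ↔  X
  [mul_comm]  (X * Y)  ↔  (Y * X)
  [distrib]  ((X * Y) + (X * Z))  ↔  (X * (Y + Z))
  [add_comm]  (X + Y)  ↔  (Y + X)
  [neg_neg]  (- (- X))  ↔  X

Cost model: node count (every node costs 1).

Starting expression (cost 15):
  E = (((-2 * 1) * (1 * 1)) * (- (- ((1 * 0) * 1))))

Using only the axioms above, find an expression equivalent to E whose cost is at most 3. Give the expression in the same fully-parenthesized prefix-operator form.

(1) (1 * 0)  =[mul_zero →]=  0    ⊢ (((-2 * 1) * (1 * 1)) * (- (- (0 * 1))))
(2) (- (- (0 * 1)))  =[neg_neg →]=  (0 * 1)    ⊢ (((-2 * 1) * (1 * 1)) * (0 * 1))
(3) (0 * 1)  =[mul_one →]=  0    ⊢ (((-2 * 1) * (1 * 1)) * 0)
(4) (-2 * 1)  =[mul_one →]=  -2    ⊢ ((-2 * (1 * 1)) * 0)
(5) (1 * 1)  =[mul_one →]=  1    ⊢ ((-2 * 1) * 0)
(6) (-2 * 1)  =[mul_one →]=  -2    ⊢ cost 3, within 3

(-2 * 0)   [cost 3]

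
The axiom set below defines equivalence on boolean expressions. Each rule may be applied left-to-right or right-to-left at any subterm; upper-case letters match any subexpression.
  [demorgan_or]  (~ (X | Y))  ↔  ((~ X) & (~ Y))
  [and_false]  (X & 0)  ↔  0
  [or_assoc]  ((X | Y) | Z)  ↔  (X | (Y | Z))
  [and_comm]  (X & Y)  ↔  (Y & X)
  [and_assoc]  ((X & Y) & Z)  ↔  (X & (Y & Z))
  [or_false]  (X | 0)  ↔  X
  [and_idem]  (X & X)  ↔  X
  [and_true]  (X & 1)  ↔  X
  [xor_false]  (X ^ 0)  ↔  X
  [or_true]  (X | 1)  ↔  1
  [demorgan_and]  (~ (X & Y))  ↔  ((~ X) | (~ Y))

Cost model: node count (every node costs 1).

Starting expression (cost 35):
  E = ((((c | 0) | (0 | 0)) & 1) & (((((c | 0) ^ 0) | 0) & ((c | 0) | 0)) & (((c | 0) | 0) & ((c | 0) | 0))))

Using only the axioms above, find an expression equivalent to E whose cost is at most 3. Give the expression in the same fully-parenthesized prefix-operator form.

(c | 0)   [cost 3]

step 1: xor_false (→) rewrites ((c | 0) ^ 0) into (c | 0), now ((((c | 0) | (0 | 0)) & 1) & ((((c | 0) | 0) & ((c | 0) | 0)) & (((c | 0) | 0) & ((c | 0) | 0))))
step 2: and_idem (→) rewrites ((((c | 0) | 0) & ((c | 0) | 0)) & (((c | 0) | 0) & ((c | 0) | 0))) into (((c | 0) | 0) & ((c | 0) | 0)), now ((((c | 0) | (0 | 0)) & 1) & (((c | 0) | 0) & ((c | 0) | 0)))
step 3: and_idem (→) rewrites (((c | 0) | 0) & ((c | 0) | 0)) into ((c | 0) | 0), now ((((c | 0) | (0 | 0)) & 1) & ((c | 0) | 0))
step 4: or_false (→) rewrites (0 | 0) into 0, now ((((c | 0) | 0) & 1) & ((c | 0) | 0))
step 5: and_true (→) rewrites (((c | 0) | 0) & 1) into ((c | 0) | 0), now (((c | 0) | 0) & ((c | 0) | 0))
step 6: and_idem (→) rewrites (((c | 0) | 0) & ((c | 0) | 0)) into ((c | 0) | 0)
step 7: or_false (→) rewrites (c | 0) into c, reaching cost 3 (bound 3)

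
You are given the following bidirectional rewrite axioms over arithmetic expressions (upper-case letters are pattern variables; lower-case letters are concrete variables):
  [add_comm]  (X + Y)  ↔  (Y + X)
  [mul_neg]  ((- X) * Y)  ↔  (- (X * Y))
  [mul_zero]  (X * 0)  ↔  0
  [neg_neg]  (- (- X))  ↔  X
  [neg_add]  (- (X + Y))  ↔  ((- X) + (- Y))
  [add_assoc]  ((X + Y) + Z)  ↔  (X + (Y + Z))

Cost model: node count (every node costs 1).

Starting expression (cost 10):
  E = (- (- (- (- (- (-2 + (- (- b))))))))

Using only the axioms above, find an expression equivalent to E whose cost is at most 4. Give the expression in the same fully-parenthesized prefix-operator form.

1. [neg_neg →] (- (- b))  →  b;  E = (- (- (- (- (- (-2 + b))))))
2. [neg_neg →] (- (- (-2 + b)))  →  (-2 + b);  E = (- (- (- (-2 + b))))
3. [neg_neg →] (- (- (- (-2 + b))))  →  (- (-2 + b));  cost 4 ≤ 4, done

(- (-2 + b))   [cost 4]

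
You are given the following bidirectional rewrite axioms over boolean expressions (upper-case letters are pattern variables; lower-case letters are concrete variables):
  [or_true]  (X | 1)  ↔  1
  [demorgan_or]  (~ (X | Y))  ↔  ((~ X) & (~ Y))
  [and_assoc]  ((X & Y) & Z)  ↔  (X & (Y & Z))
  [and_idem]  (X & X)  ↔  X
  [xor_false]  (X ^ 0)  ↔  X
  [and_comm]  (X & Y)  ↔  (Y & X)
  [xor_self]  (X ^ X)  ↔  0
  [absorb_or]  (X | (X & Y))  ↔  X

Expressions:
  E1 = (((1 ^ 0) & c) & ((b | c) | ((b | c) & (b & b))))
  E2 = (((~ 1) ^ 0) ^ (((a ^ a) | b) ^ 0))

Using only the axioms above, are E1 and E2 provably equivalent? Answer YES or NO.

NO

All listed rules preserve value, hence provable equivalence implies equal values everywhere; look for a separating assignment.
a=0, b=0, c=1 gives E1 ↦ 1, E2 ↦ 0; values differ ⇒ not provably equivalent.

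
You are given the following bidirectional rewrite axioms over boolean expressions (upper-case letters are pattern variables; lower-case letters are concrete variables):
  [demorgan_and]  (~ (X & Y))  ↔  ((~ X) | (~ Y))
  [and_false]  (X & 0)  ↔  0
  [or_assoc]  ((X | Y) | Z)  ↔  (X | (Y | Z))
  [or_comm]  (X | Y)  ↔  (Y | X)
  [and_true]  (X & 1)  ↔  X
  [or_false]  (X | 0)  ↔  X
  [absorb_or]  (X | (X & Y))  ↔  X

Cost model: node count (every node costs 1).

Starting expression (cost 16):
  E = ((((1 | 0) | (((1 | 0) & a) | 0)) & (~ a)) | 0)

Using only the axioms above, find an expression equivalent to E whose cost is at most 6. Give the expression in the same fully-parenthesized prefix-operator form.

((1 | 0) & (~ a))   [cost 6]

1. [or_false →] (((1 | 0) & a) | 0)  →  ((1 | 0) & a);  E = ((((1 | 0) | ((1 | 0) & a)) & (~ a)) | 0)
2. [absorb_or →] ((1 | 0) | ((1 | 0) & a))  →  (1 | 0);  E = (((1 | 0) & (~ a)) | 0)
3. [or_false →] (((1 | 0) & (~ a)) | 0)  →  ((1 | 0) & (~ a));  cost 6 ≤ 6, done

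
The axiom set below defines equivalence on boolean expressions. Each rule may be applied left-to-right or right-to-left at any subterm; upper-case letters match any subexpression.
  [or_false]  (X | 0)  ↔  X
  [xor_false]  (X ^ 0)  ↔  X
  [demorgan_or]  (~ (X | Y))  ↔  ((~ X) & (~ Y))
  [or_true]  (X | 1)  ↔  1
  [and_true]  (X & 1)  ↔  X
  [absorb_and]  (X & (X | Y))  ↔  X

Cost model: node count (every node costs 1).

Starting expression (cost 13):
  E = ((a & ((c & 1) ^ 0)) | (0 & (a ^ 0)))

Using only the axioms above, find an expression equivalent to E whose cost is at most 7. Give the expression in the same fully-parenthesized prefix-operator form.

((a & c) | (0 & a))   [cost 7]

(1) ((c & 1) ^ 0)  =[xor_false →]=  (c & 1)    ⊢ ((a & (c & 1)) | (0 & (a ^ 0)))
(2) (c & 1)  =[and_true →]=  c    ⊢ ((a & c) | (0 & (a ^ 0)))
(3) (a ^ 0)  =[xor_false →]=  a    ⊢ cost 7, within 7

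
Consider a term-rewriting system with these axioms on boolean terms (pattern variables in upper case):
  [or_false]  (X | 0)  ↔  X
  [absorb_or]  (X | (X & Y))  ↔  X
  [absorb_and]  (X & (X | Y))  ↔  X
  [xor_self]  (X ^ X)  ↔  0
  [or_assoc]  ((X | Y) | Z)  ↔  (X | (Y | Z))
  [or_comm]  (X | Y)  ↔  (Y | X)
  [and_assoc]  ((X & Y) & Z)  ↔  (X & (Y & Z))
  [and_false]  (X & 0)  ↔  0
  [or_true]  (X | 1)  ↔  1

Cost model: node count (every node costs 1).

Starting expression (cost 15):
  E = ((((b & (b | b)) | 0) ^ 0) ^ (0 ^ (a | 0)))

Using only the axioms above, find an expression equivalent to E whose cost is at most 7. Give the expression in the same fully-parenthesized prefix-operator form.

((b ^ 0) ^ (0 ^ a))   [cost 7]

1. [or_false →] (a | 0)  →  a;  E = ((((b & (b | b)) | 0) ^ 0) ^ (0 ^ a))
2. [absorb_and →] (b & (b | b))  →  b;  E = (((b | 0) ^ 0) ^ (0 ^ a))
3. [or_false →] (b | 0)  →  b;  cost 7 ≤ 7, done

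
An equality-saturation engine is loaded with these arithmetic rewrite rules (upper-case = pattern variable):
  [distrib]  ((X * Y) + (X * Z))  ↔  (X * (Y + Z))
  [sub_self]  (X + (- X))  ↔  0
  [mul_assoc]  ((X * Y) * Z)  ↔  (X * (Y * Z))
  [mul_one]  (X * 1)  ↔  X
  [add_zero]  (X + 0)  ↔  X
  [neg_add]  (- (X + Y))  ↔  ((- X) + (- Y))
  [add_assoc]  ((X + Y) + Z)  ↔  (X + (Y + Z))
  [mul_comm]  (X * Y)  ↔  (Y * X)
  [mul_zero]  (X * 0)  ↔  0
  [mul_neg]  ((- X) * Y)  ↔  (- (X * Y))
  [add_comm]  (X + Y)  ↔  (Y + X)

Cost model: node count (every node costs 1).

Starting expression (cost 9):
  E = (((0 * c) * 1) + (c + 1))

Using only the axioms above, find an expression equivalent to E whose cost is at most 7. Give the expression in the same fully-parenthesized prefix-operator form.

step 1: add_comm (→) rewrites (c + 1) into (1 + c), now (((0 * c) * 1) + (1 + c))
step 2: mul_assoc (→) rewrites ((0 * c) * 1) into (0 * (c * 1)), now ((0 * (c * 1)) + (1 + c))
step 3: mul_one (→) rewrites (c * 1) into c, reaching cost 7 (bound 7)

((0 * c) + (1 + c))   [cost 7]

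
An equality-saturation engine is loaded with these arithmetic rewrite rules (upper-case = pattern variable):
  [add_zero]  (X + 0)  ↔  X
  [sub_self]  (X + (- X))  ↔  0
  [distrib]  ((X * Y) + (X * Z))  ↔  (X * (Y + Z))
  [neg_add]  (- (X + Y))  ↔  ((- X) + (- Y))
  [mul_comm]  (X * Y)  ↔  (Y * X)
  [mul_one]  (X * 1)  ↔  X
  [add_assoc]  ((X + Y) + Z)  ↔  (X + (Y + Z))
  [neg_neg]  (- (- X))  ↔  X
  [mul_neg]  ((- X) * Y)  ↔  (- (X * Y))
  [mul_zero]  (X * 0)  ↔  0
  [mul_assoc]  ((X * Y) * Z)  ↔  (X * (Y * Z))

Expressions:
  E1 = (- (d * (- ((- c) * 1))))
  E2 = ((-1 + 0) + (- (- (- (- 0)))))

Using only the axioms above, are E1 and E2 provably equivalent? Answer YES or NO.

Every axiom is a valid identity, so a rewrite proof would force E1 and E2 to agree under every assignment.
At c=0, d=0: E1 = 0 but E2 = -1; they differ, so no derivation exists.

NO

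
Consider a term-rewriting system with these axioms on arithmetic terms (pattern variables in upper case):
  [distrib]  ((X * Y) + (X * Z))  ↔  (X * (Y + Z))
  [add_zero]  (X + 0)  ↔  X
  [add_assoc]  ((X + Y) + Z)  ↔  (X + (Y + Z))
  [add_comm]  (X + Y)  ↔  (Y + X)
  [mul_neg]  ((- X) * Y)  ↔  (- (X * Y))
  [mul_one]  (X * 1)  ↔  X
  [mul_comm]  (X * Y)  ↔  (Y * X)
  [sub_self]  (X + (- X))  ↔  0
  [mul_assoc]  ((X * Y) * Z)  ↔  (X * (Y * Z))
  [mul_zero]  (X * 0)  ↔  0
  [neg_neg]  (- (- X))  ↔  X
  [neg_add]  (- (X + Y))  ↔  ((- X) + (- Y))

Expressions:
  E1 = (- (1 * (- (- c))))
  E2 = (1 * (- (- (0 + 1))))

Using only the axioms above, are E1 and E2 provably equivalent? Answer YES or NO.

Every axiom is a valid identity, so a rewrite proof would force E1 and E2 to agree under every assignment.
At c=0: E1 = 0 but E2 = 1; they differ, so no derivation exists.

NO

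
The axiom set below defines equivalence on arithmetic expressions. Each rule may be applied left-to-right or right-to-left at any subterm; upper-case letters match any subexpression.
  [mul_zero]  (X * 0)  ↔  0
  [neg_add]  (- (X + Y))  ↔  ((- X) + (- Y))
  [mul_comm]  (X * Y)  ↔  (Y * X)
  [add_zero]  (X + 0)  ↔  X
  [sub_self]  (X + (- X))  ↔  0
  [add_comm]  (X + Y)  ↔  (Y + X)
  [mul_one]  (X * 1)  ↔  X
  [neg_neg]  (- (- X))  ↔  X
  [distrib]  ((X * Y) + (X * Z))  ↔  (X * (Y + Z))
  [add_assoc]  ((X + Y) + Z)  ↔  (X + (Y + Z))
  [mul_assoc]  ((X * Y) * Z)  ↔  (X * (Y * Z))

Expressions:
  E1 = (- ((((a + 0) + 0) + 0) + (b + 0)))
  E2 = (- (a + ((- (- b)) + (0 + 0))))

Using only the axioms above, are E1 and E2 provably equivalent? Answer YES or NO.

YES

1. [add_zero →] ((a + 0) + 0)  →  (a + 0);  E1 = (- (((a + 0) + 0) + (b + 0)))
2. [add_zero →] (a + 0)  →  a;  E1 = (- ((a + 0) + (b + 0)))
3. [add_zero →] (a + 0)  →  a;  E1 = (- (a + (b + 0)))
4. [neg_neg ←] b  →  (- (- b));  E1 = (- (a + ((- (- b)) + 0)))
5. [add_zero ←] 0  →  (0 + 0);  this is E2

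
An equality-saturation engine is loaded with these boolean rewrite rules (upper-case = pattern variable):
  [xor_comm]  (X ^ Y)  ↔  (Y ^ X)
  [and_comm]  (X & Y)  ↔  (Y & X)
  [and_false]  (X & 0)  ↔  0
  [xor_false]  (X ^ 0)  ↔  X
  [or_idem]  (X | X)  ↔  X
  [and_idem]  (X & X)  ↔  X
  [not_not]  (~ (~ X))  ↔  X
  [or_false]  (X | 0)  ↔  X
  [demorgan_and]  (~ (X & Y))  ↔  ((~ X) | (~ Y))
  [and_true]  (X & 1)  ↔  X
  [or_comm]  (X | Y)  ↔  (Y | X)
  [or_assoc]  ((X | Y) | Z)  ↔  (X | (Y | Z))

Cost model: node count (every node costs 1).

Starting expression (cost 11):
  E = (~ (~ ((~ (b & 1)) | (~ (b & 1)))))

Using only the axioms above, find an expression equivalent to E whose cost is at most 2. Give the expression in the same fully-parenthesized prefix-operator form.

(~ b)   [cost 2]

step 1: or_idem (→) rewrites ((~ (b & 1)) | (~ (b & 1))) into (~ (b & 1)), now (~ (~ (~ (b & 1))))
step 2: not_not (→) rewrites (~ (~ (~ (b & 1)))) into (~ (b & 1))
step 3: and_true (→) rewrites (b & 1) into b, reaching cost 2 (bound 2)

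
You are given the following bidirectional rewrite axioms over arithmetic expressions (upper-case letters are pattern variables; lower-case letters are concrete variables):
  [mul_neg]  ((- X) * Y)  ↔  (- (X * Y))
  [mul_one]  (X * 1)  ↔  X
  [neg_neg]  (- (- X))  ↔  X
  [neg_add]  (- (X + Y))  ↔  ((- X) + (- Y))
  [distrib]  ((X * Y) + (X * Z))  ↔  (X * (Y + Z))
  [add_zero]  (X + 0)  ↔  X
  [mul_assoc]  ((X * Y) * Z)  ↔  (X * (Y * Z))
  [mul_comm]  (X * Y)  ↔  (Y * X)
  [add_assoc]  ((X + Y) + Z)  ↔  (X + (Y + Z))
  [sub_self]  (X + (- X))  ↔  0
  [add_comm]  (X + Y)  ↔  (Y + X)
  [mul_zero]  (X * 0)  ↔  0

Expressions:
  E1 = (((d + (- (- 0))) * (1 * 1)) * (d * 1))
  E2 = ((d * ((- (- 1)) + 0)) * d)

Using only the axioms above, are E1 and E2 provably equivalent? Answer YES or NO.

YES

step 1: neg_neg (→) rewrites (- (- 0)) into 0, now (((d + 0) * (1 * 1)) * (d * 1))
step 2: mul_one (→) rewrites (d * 1) into d, now (((d + 0) * (1 * 1)) * d)
step 3: mul_one (→) rewrites (1 * 1) into 1, now (((d + 0) * 1) * d)
step 4: add_zero (→) rewrites (d + 0) into d, now ((d * 1) * d)
step 5: neg_neg (←) rewrites 1 into (- (- 1)), now ((d * (- (- 1))) * d)
step 6: add_zero (←) rewrites (- (- 1)) into ((- (- 1)) + 0), which is E2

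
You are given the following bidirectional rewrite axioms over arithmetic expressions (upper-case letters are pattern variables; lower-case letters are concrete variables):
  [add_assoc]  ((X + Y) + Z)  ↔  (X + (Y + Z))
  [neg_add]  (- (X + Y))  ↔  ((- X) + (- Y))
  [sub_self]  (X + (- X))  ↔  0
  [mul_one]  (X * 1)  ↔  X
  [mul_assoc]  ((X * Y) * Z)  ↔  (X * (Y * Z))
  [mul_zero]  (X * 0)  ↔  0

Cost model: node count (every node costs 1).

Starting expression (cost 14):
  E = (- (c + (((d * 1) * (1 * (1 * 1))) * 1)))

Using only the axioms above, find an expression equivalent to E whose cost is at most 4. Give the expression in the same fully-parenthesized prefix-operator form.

step 1: mul_one (→) rewrites (((d * 1) * (1 * (1 * 1))) * 1) into ((d * 1) * (1 * (1 * 1))), now (- (c + ((d * 1) * (1 * (1 * 1)))))
step 2: mul_one (→) rewrites (d * 1) into d, now (- (c + (d * (1 * (1 * 1)))))
step 3: mul_one (→) rewrites (1 * 1) into 1, now (- (c + (d * (1 * 1))))
step 4: mul_one (→) rewrites (1 * 1) into 1, now (- (c + (d * 1)))
step 5: mul_one (→) rewrites (d * 1) into d, reaching cost 4 (bound 4)

(- (c + d))   [cost 4]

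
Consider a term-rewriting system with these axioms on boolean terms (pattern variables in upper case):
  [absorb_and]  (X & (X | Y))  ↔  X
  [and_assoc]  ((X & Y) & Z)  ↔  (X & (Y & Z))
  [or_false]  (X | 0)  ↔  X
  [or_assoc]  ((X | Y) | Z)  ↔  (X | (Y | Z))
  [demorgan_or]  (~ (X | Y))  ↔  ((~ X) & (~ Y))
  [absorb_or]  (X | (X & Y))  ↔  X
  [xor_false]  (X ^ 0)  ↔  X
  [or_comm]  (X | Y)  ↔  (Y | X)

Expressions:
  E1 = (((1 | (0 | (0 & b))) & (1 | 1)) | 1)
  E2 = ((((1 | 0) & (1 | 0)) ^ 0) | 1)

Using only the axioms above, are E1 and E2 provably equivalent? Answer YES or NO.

YES

step 1: absorb_or (→) rewrites (0 | (0 & b)) into 0, now (((1 | 0) & (1 | 1)) | 1)
step 2: or_false (→) rewrites (1 | 0) into 1, now ((1 & (1 | 1)) | 1)
step 3: absorb_and (→) rewrites (1 & (1 | 1)) into 1, now (1 | 1)
step 4: absorb_and (←) rewrites 1 into (1 & (1 | 0)), now ((1 & (1 | 0)) | 1)
step 5: xor_false (←) rewrites (1 & (1 | 0)) into ((1 & (1 | 0)) ^ 0), now (((1 & (1 | 0)) ^ 0) | 1)
step 6: or_false (←) rewrites 1 into (1 | 0), which is E2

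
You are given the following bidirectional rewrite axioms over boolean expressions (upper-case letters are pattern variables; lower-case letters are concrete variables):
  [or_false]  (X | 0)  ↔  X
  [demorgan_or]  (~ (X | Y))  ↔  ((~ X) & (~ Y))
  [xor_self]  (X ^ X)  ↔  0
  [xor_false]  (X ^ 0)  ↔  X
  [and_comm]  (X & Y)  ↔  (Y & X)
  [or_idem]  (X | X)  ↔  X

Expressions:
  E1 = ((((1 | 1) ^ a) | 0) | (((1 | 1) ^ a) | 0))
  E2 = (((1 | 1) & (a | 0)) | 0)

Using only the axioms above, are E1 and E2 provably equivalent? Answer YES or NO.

NO

The axioms are sound identities: if E1 ↔* E2 then E1 and E2 evaluate identically under any assignment.
Under a=0: E1 evaluates to 1, E2 to 0. Distinct ⇒ no rewrite sequence connects them.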